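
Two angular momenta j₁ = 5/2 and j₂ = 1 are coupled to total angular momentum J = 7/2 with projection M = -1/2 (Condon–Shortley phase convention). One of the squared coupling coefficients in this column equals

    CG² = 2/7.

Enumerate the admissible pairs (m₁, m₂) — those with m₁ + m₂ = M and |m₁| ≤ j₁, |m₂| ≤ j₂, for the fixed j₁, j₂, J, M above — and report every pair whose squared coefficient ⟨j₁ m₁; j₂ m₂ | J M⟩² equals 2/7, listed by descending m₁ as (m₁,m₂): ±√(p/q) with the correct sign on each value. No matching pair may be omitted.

Admissible pairs with m₁+m₂ = M = -1/2: (-3/2,1), (-1/2,0), (1/2,-1)
  (m₁,m₂)=(1/2,-1): CG² = 2/7, CG = +√(2/7)   ← matches the target
  (m₁,m₂)=(-1/2,0): CG² = 4/7, CG = +√(4/7)
  (m₁,m₂)=(-3/2,1): CG² = 1/7, CG = +√(1/7)
Pairs with CG² = 2/7: (1/2,-1): +√(2/7)

(1/2,-1): +√(2/7)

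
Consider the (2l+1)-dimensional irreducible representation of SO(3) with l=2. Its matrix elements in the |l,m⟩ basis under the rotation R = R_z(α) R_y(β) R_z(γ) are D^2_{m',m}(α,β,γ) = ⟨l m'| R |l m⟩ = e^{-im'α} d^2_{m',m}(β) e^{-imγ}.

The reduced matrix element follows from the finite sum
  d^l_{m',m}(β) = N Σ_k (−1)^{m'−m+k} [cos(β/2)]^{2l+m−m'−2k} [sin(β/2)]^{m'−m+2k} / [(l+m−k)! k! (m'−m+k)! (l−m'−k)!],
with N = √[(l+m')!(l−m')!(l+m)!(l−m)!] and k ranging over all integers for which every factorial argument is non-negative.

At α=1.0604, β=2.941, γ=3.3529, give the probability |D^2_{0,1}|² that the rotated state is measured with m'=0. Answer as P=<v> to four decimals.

First d^2_{0,1}(β=2.9410), then the phase factors e^{-i(0)α} and e^{-i(1)γ}:
Half-angle: c=0.100128, s=0.994975. N=√(2·2·6·1)=4.898979
k∈{1,2} keeps every argument non-negative
  k=1: (−1)^0·4.8990/(2)·0.1001^3·0.9950^1 = +0.002447
  k=2: (−1)^1·4.8990/(2)·0.1001^1·0.9950^3 = -0.241584
d^2_{0,1}(2.9410) = +0.002447 -0.241584 = -0.239137
|D^2_{0,1}|² = |d^2_{0,1}(β)|² = (-0.239137)² = 0.057187 (the z-rotation phases have unit modulus)

P=0.0572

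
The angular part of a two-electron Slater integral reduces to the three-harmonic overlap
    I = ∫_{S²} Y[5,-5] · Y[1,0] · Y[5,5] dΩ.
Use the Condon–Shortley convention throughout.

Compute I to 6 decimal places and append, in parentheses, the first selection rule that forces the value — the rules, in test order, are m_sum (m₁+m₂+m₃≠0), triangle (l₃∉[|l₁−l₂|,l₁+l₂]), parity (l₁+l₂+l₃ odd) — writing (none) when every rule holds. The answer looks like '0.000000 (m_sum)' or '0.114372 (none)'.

l₁+l₂+l₃=11 is odd: 3j(l;000)=0 ⇒ I=0

0.000000 (parity)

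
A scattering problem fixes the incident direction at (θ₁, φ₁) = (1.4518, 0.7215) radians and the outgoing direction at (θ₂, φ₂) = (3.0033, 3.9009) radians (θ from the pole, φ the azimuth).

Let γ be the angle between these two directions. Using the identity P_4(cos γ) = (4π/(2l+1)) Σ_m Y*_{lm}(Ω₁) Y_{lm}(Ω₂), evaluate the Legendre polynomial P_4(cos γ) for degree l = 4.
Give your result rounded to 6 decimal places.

Expand P_4 via completeness: Σ_{m} conj(Y_{4,m}) at Ω₁ times Y_{4,m} at Ω₂ —
  [-4]  conj(Y_{4,-4})(Ω₁) = (-0.416173, 0.108749) ; Y_{4,-4}(Ω₂) = (-0.000159, -0.000017) ; Δ = (0.000068, -0.000010)
  [-3]  conj(Y_{4,-3})(Ω₁) = (-0.081377, 0.120570) ; Y_{4,-3}(Ω₂) = (-0.002110, -0.002469) ; Δ = (0.000469, -0.000053)
  [-2]  conj(Y_{4,-2})(Ω₁) = (-0.037887, -0.294848) ; Y_{4,-2}(Ω₂) = (0.001945, -0.037246) ; Δ = (-0.011056, 0.000838)
  [-1]  conj(Y_{4,-1})(Ω₁) = (-0.121479, -0.106868) ; Y_{4,-1}(Ω₂) = (0.181170, -0.171955) ; Δ = (-0.040385, 0.001528)
  [+0]  conj(Y_{4,0})(Ω₁) = (0.273366, -0.000000) ; Y_{4,0}(Ω₂) = (0.767211, 0.000000) ; Δ = (0.209729, 0.000000)
  [+1]  conj(Y_{4,1})(Ω₁) = (0.121479, -0.106868) ; Y_{4,1}(Ω₂) = (-0.181170, -0.171955) ; Δ = (-0.040385, -0.001528)
  [+2]  conj(Y_{4,2})(Ω₁) = (-0.037887, 0.294848) ; Y_{4,2}(Ω₂) = (0.001945, 0.037246) ; Δ = (-0.011056, -0.000838)
  [+3]  conj(Y_{4,3})(Ω₁) = (0.081377, 0.120570) ; Y_{4,3}(Ω₂) = (0.002110, -0.002469) ; Δ = (0.000469, 0.000053)
  [+4]  conj(Y_{4,4})(Ω₁) = (-0.416173, -0.108749) ; Y_{4,4}(Ω₂) = (-0.000159, 0.000017) ; Δ = (0.000068, 0.000010)
Accumulated sum (0.107923, 0.000000); after 4π/(2l+1) scaling, (0.150689, 0.000000) ⇒ P_4 = 0.150689

0.150689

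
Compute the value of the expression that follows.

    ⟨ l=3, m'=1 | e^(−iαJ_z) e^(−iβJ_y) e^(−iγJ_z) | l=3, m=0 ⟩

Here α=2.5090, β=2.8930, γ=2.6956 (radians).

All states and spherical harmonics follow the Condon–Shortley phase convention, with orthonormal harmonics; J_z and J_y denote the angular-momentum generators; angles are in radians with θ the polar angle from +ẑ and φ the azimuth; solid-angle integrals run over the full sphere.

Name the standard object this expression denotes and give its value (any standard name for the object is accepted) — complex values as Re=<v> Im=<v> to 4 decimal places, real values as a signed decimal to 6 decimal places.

Wigner D-matrix element, Re=0.3177 Im=0.2329

This is a Wigner D-matrix element — the rotation-matrix element ⟨l m'| R(α,β,γ) |l m⟩ in the angular-momentum basis.
D^3_{1,0}(2.5090,2.8930,2.6956) = e^{-i·1·2.5090}·d^3_{1,0}(2.8930)·e^{-i·0·2.6956}. Compute d first:
Half-angle: c=0.123977, s=0.992285. N=√(24·2·6·6)=41.569219
Admissible k: 0..2 (factorial args all ≥0)
  k=0: (−1)^1·41.5692/(12)·0.1240^5·0.9923^1 = -0.000101
  k=1: (−1)^2·41.5692/(4)·0.1240^3·0.9923^3 = +0.019348
  k=2: (−1)^3·41.5692/(12)·0.1240^1·0.9923^5 = -0.413155
d^3_{1,0}(2.8930) = -0.000101 +0.019348 -0.413155 = -0.393907
Phases: e^{-i·(1)·2.5090}=-0.806497-0.591238i, e^{-i·(0)·2.6956}=+1.000000+0.000000i ⇒ D=+0.317685+0.232893i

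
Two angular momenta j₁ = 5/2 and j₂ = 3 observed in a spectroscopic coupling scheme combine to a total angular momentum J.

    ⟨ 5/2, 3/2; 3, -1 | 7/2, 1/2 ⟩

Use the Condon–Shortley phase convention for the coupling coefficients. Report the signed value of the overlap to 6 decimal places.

triangle: 2!*3!*4!/10! = 288/3628800
(j±m)!: 4!*1!*2!*4!*4!*3! = 165888
prefactor² = (2J+1)*Δ*N² = 18432/175
  k=0: +1/(0!*2!*1!*2!*2!*2!) = 1/16
  k=1: −1/(1!*1!*0!*1!*3!*3!) = -1/36
Σ = 5/144  ⇒  CG² = 18432/175*(5/144)² = 8/63
CG = +√(8/63) = +0.356348

+0.356348  (= +√(8/63))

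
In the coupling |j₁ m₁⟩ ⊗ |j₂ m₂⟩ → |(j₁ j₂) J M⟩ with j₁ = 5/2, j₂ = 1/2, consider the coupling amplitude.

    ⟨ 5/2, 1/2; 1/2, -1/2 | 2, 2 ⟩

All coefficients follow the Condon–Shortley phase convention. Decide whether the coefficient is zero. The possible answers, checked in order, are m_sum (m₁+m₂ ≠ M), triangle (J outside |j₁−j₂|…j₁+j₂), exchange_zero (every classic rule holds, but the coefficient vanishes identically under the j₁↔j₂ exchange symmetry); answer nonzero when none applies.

m-sum: m₁+m₂ = 1/2+(-1/2) = 0, M = 2  ✗ ⇒ coefficient is 0

m_sum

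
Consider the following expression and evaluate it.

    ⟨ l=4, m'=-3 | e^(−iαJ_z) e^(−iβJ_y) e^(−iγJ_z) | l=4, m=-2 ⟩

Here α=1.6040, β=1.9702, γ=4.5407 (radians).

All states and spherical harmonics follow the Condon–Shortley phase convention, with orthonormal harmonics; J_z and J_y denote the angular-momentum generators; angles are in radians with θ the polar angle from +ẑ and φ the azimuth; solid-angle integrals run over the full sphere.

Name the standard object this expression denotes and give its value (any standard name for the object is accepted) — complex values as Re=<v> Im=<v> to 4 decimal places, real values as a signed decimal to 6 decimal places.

This is a Wigner D-matrix element — the rotation-matrix element ⟨l m'| R(α,β,γ) |l m⟩ in the angular-momentum basis.
Split into d^4_{-3,-2}(β=1.9702) × two z-phases.
c=cos(1.970200/2)=0.552780, s=sin(1.970200/2)=0.833327; N=√[1·5040·2·720]=2693.993318
The bounds max(0,m−m')=1 and min(l+m,l−m')=2 give 2 terms
  k=1: (−1)^0·2693.9933/(720)·0.5528^7·0.8333^1 = +0.049175
  k=2: (−1)^1·2693.9933/(240)·0.5528^5·0.8333^3 = -0.335269
d^4_{-3,-2}(1.9702) = +0.049175 -0.335269 = -0.286094
Attach z-rotation phases: D = e^{-i(-3)(1.6040)}·(-0.286094)·e^{-i(-2)(4.5407)} = -0.069052-0.277635i

Wigner D-matrix element, Re=-0.0691 Im=-0.2776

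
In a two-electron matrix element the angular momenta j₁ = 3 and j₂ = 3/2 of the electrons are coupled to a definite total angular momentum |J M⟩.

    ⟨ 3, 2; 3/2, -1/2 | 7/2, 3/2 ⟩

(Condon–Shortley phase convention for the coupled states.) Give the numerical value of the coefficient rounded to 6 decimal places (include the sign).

j₁+j₂−J=1  J+j₁−j₂=5  J−j₁+j₂=2  j₁+j₂+J+1=9
(j₁±m₁, j₂±m₂, J±M) = (5,1,1,2,5,2)
P² = 6400/21
sum k=0..1:
  [0] +1/24 = 1/24
  [1] −1/240 = -1/240
S = 3/80
C² = P²·S² = 3/7 ; C = +0.654654

+0.654654  (= +√(3/7))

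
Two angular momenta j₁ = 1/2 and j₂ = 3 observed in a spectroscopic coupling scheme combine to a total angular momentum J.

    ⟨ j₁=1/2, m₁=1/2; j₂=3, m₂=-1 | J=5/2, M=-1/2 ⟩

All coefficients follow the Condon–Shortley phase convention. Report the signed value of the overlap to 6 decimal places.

j₁+j₂−J=1  J+j₁−j₂=0  J−j₁+j₂=5  j₁+j₂+J+1=7
(j₁±m₁, j₂±m₂, J±M) = (1,0,2,4,2,3)
P² = 576/7
sum k=0..0:
  [0] +1/12 = 1/12
S = 1/12
C² = P²·S² = 4/7 ; C = +0.755929

+0.755929  (= +√(4/7))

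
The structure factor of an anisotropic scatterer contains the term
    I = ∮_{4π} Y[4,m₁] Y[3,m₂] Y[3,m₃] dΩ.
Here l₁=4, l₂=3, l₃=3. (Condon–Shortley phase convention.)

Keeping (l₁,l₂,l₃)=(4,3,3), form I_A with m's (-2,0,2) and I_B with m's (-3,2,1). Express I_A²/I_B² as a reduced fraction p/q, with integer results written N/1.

Same 4,3,3: normalisation and zero-m 3j drop out of the ratio.
A: Δ: 4! 4! 2! / 11! → 1/34650; sum: t=2:+1/96 t=3:−1/72 = -1/288; 3j²(4 3 3; -2 0 2) = Δ·Π!·Σ² = 1/462  (sign +1)
B: Δ: 4! 4! 2! / 11! → 1/34650; sum: t=3:−1/288 t=4:+1/144 = 1/288; 3j²(4 3 3; -3 2 1) = Δ·Π!·Σ² = 1/99  (sign +1)
I_A²/I_B² = (1/462)/(1/99) = 3/14

3/14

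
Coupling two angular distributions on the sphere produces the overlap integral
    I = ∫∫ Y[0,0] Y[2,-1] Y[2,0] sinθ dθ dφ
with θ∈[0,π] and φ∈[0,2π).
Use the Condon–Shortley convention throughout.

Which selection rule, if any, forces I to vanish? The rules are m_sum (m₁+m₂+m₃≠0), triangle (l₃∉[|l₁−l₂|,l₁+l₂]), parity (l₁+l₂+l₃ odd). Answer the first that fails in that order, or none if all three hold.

m_sum

Σmᵢ = -1  ✗
l₃∈[|l₁−l₂|,l₁+l₂]=[2,2], have l₃=2
Σlᵢ = 4 ⇒ even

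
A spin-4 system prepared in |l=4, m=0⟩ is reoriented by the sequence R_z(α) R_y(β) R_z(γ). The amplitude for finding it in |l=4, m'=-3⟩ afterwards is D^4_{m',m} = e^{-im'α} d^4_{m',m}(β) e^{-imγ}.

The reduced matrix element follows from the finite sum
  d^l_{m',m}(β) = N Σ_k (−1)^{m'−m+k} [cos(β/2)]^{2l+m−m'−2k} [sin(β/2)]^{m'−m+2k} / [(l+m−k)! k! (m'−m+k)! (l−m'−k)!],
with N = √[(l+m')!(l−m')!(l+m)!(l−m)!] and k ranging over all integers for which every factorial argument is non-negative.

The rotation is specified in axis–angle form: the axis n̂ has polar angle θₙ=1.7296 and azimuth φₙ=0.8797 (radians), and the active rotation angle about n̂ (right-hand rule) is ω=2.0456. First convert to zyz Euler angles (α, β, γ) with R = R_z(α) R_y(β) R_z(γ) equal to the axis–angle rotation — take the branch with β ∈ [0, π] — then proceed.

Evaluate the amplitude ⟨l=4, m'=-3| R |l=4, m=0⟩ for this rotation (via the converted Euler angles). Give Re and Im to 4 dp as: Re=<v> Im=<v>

Re=0.4428 Im=0.1407

Axis–angle → zyz. n̂ = (sinθₙcosφₙ, sinθₙsinφₙ, cosθₙ) = (+0.629362, +0.760852, -0.158137), ω = 2.0456.
R = I cosω + sinω [n̂]ₓ + (1−cosω) n̂n̂ᵀ gives
  R = [+0.120014, +0.838409, +0.531664; +0.557121, +0.386382, -0.735068; -0.821713, +0.384419, -0.420724]
β = atan2(√(R₁₃²+R₂₃²), R₃₃) = 2.005040; α = atan2(R₂₃, R₁₃) mod 2π = 5.338572; γ = atan2(R₃₂, −R₃₁) mod 2π = 0.437579
First d^4_{-3,0}(β=2.0050), then the phase factors e^{-i(-3)α} and e^{-i(0)γ}:
c=cos(2.005040/2)=0.538180, s=sin(2.005040/2)=0.842830; N=√[1·5040·24·24]=1703.830978
Admissible k: 3..4 (factorial args all ≥0)
  k=3: (−1)^0·1703.8310/(144)·0.5382^5·0.8428^3 = +0.319832
  k=4: (−1)^1·1703.8310/(144)·0.5382^3·0.8428^5 = -0.784416
d^4_{-3,0}(2.0050) = +0.319832 -0.784416 = -0.464584
D = (-0.953017-0.302918i)·(-0.464584)·(+1.000000+0.000000i) = +0.442756+0.140731i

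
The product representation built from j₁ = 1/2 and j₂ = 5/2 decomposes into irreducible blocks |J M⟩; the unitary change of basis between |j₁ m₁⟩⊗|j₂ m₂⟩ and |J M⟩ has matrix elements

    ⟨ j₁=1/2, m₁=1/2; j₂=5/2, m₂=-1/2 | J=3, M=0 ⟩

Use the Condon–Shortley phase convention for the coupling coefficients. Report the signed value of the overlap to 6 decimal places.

j₁+j₂−J=0  J+j₁−j₂=1  J−j₁+j₂=5  j₁+j₂+J+1=7
(j₁±m₁, j₂±m₂, J±M) = (1,0,2,3,3,3)
P² = 72
sum k=0..0:
  [0] +1/12 = 1/12
S = 1/12
C² = P²·S² = 1/2 ; C = +0.707107

+0.707107  (= +√(1/2))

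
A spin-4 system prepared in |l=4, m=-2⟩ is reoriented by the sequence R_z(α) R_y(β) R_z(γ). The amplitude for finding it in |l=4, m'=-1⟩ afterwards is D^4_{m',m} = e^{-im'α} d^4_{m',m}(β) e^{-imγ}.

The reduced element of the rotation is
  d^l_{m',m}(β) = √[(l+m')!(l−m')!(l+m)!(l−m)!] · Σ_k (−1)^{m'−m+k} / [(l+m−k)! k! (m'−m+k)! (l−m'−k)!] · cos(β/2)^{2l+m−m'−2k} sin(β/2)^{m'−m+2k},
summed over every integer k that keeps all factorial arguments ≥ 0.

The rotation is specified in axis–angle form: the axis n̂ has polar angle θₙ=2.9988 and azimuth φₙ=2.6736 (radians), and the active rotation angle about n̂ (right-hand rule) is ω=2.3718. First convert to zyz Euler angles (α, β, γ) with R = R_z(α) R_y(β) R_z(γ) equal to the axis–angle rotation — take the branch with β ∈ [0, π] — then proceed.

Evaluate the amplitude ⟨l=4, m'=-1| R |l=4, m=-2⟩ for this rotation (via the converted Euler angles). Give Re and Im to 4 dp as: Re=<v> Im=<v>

Axis–angle → zyz. n̂ = (sinθₙcosφₙ, sinθₙsinφₙ, cosθₙ) = (-0.127006, +0.064194, -0.989822), ω = 2.3718.
R = I cosω + sinω [n̂]ₓ + (1−cosω) n̂n̂ᵀ gives
  R = [-0.690342, +0.674895, +0.260662; -0.702910, -0.710975, -0.020772; +0.171305, -0.197562, +0.965207]
β = atan2(√(R₁₃²+R₂₃²), R₃₃) = 0.264563; α = atan2(R₂₃, R₁₃) mod 2π = 6.203662; γ = atan2(R₃₂, −R₃₁) mod 2π = 3.998055
First d^4_{-1,-2}(β=0.2646), then the phase factors e^{-i(-1)α} and e^{-i(-2)γ}:
Half-angle: c=0.991264, s=0.131896. N=√(6·120·2·720)=1018.233765
Admissible k: 0..2 (factorial args all ≥0)
  k=0: (−1)^1·1018.2338/(240)·0.9913^7·0.1319^1 = -0.526251
  k=1: (−1)^2·1018.2338/(48)·0.9913^5·0.1319^3 = +0.046585
  k=2: (−1)^3·1018.2338/(72)·0.9913^3·0.1319^5 = -0.000550
d^4_{-1,-2}(0.2646) = -0.526251 +0.046585 -0.000550 = -0.480215
D = (+0.996840-0.079440i)·(-0.480215)·(-0.141650+0.989917i) = +0.030044-0.479274i

Re=0.0300 Im=-0.4793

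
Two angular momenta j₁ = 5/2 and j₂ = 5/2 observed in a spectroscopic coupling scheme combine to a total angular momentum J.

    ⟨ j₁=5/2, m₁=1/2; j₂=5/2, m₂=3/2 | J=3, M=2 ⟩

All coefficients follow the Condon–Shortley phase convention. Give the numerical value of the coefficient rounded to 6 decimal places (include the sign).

−√(1/12) ≈ -0.288675

j₁+j₂−J=2  J+j₁−j₂=3  J−j₁+j₂=3  j₁+j₂+J+1=9
(j₁±m₁, j₂±m₂, J±M) = (3,2,4,1,5,1)
P² = 48
sum k=1..2:
  [1] −1/12 = -1/12
  [2] +1/24 = 1/24
S = -1/24
C² = P²·S² = 1/12 ; C = -0.288675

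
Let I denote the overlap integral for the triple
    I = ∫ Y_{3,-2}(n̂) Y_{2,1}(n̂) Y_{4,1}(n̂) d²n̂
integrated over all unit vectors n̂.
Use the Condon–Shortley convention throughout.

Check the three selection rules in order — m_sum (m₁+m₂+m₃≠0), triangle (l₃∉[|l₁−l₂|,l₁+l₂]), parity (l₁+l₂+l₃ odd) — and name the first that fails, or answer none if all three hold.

parity

Σmᵢ = 0  ✓
l₃∈[|l₁−l₂|,l₁+l₂]=[1,5], have l₃=4  ✓
Σlᵢ = 9 ⇒ odd  ✗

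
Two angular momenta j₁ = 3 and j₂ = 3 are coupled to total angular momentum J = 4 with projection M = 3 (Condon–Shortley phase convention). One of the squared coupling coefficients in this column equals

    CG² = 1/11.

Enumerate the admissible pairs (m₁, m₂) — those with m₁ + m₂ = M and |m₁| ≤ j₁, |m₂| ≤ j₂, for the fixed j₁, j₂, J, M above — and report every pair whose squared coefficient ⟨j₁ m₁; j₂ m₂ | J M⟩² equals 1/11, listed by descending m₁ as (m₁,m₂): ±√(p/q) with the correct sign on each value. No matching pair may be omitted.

(2,1): −√(1/11); (1,2): −√(1/11)

Admissible pairs with m₁+m₂ = M = 3: (0,3), (1,2), (2,1), (3,0)
  (m₁,m₂)=(3,0): CG² = 9/22, CG = +√(9/22)
  (m₁,m₂)=(2,1): CG² = 1/11, CG = −√(1/11)   ← matches the target
  (m₁,m₂)=(1,2): CG² = 1/11, CG = −√(1/11)   ← matches the target
  (m₁,m₂)=(0,3): CG² = 9/22, CG = +√(9/22)
Pairs with CG² = 1/11: (2,1): −√(1/11); (1,2): −√(1/11)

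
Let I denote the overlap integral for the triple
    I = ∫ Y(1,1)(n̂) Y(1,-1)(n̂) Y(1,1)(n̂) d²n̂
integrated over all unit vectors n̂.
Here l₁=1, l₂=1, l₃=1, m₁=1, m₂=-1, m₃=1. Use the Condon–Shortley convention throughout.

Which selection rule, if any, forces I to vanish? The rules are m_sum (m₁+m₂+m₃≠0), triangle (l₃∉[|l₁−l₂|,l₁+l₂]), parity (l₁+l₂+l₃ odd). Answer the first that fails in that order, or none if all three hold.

Σmᵢ = 1  ✗
l₃∈[|l₁−l₂|,l₁+l₂]=[0,2], have l₃=1
Σlᵢ = 3 ⇒ odd

m_sum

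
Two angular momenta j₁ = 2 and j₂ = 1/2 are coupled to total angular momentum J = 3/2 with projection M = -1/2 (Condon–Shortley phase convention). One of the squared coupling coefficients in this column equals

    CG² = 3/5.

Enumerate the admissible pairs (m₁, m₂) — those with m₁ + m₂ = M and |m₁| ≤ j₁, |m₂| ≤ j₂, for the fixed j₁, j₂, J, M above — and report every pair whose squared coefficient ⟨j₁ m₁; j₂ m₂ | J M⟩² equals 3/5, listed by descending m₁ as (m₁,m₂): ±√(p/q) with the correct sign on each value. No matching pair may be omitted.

(-1,1/2): −√(3/5)

Admissible pairs with m₁+m₂ = M = -1/2: (-1,1/2), (0,-1/2)
  (m₁,m₂)=(0,-1/2): CG² = 2/5, CG = +√(2/5)
  (m₁,m₂)=(-1,1/2): CG² = 3/5, CG = −√(3/5)   ← matches the target
Pairs with CG² = 3/5: (-1,1/2): −√(3/5)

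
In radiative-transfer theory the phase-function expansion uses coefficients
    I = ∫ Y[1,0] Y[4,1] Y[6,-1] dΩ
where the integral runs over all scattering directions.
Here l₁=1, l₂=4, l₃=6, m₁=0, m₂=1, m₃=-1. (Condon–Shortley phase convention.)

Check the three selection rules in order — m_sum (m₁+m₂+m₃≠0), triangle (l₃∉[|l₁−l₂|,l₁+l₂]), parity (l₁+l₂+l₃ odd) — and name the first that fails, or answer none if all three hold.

m₁+m₂+m₃ = 0 + 1 − 1 = 0  ✓
triangle: need |l₁−l₂| ≤ l₃ ≤ l₁+l₂ = [3,5]; l₃=6 is outside  ✗
parity: l₁+l₂+l₃ = 11 is odd

triangle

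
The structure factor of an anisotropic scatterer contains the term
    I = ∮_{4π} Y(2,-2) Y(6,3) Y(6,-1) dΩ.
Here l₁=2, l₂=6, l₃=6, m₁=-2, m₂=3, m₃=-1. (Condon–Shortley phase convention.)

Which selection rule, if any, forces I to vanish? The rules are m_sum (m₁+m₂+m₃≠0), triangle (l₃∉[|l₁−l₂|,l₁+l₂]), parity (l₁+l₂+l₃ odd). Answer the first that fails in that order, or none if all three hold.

none

Σmᵢ = 0  ✓
l₃∈[|l₁−l₂|,l₁+l₂]=[4,8], have l₃=6  ✓
Σlᵢ = 14 ⇒ even  ✓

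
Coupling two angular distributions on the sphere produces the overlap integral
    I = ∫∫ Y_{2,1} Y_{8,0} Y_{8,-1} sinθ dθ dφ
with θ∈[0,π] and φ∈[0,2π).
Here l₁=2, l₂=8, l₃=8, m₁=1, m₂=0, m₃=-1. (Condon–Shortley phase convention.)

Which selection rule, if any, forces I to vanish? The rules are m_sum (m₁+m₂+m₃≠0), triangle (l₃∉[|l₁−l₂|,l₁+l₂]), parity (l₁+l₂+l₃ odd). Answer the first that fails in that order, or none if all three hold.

azimuthal sum: 1 + 0 − 1 = 0  ✓
6 ≤ 8 ≤ 10 (triangle on l)  ✓
L = 2 + 8 + 8 = 18 (even)  ✓

none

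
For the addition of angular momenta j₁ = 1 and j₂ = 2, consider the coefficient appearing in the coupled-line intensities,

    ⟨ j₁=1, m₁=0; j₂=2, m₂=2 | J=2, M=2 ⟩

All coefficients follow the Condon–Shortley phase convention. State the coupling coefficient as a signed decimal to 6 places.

-0.816497  (= −√(2/3))

j₁+j₂−J=1  J+j₁−j₂=1  J−j₁+j₂=3  j₁+j₂+J+1=6
(j₁±m₁, j₂±m₂, J±M) = (1,1,4,0,4,0)
P² = 24
sum k=1..1:
  [1] −1/6 = -1/6
S = -1/6
C² = P²·S² = 2/3 ; C = -0.816497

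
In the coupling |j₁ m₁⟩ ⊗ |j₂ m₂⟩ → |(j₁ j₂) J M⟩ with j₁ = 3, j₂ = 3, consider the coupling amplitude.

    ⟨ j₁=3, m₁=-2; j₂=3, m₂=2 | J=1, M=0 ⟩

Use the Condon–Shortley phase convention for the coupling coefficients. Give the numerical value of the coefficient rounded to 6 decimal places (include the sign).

+√(1/7) ≈ +0.377964

√[3·5!1!1!/8! · 1!5!5!1!1!1!] = √(900/7)
  +(−1)^4/∏(4,1,1,1,0,0)! = 1/24  (running 1/24)
  +(−1)^5/∏(5,0,0,0,1,1)! = -1/120  (running 1/30)
⟨..|..⟩ = √(900/7)·(1/30) = +0.377964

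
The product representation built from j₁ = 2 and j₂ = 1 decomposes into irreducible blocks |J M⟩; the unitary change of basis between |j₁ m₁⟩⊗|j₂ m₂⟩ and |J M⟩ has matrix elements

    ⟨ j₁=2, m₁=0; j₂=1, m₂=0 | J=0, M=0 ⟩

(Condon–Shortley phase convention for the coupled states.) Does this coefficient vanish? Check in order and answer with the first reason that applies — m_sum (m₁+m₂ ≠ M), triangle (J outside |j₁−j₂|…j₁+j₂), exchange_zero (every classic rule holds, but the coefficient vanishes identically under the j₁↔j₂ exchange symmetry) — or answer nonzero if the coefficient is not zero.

m-sum: m₁+m₂ = 0+0 = 0, M = 0  ✓
triangle: need |j₁−j₂| ≤ J ≤ j₁+j₂, i.e. J ∈ [1, 3]; J = 0 is outside ✗ ⇒ coefficient is 0

triangle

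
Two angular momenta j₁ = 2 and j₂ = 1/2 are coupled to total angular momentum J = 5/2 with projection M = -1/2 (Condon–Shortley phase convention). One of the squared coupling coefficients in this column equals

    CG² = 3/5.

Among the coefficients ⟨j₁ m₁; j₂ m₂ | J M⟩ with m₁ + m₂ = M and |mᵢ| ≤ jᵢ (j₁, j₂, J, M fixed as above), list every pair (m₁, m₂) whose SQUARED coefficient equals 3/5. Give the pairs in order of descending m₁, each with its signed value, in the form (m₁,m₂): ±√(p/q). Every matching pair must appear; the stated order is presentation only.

Admissible pairs with m₁+m₂ = M = -1/2: (-1,1/2), (0,-1/2)
  (m₁,m₂)=(0,-1/2): CG² = 3/5, CG = +√(3/5)   ← matches the target
  (m₁,m₂)=(-1,1/2): CG² = 2/5, CG = +√(2/5)
Pairs with CG² = 3/5: (0,-1/2): +√(3/5)

(0,-1/2): +√(3/5)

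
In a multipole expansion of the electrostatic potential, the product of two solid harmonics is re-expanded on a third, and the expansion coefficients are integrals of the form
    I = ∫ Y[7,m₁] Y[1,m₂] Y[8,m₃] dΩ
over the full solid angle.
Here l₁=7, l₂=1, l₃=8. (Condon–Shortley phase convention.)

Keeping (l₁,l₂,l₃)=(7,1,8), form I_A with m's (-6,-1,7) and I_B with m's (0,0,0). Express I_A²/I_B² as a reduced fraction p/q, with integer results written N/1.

105/64

l's match ⇒ only the (l;m) 3-j factors differ between A and B.
A: triangle coeff Δ(7,1,8) = 1/2040; Σ_t [0,0]: t=0:+1/12454041600 = 1/12454041600; (3j)²=7/136 [(7 1 8; -6 -1 7)], sign=-1
B: triangle coeff Δ(7,1,8) = 1/2040; Σ_t [0,0]: t=0:+1/25401600 = 1/25401600; (3j)²=8/255 [(7 1 8; 0 0 0)], sign=+1
I_A²/I_B² = (7/136)/(8/255) = 105/64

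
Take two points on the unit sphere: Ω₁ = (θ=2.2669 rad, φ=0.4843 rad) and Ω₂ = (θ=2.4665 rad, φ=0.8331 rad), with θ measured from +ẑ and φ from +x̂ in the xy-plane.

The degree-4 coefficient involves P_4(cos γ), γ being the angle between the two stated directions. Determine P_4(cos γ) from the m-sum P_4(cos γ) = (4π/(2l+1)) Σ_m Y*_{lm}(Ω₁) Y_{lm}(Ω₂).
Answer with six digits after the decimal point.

0.564113

Term-by-term m-sum for l=4 (normalisation 4π/9 = 1.396263):
  [-4]  conj(Y_{4,-4})(Ω₁) = -0.05497 + 0.14325j ; Y_{4,-4}(Ω₂) = -0.06629 + 0.01280j ; Δ = 0.00181 - 0.01020j
  [-3]  conj(Y_{4,-3})(Ω₁) = -0.04266 - 0.36013j ; Y_{4,-3}(Ω₂) = 0.19099 + 0.14288j ; Δ = 0.04331 - 0.07487j
  [-2]  conj(Y_{4,-2})(Ω₁) = 0.20957 + 0.30489j ; Y_{4,-2}(Ω₂) = -0.04065 - 0.42478j ; Δ = 0.12099 - 0.10141j
  [-1]  conj(Y_{4,-1})(Ω₁) = 0.02508 + 0.01319j ; Y_{4,-1}(Ω₂) = -0.19652 + 0.21622j ; Δ = -0.00778 + 0.00283j
  [+0]  conj(Y_{4,0})(Ω₁) = -0.36157 + 0.00000j ; Y_{4,0}(Ω₂) = -0.24161 + 0.00000j ; Δ = 0.08736 + 0.00000j
  [+1]  conj(Y_{4,1})(Ω₁) = -0.02508 + 0.01319j ; Y_{4,1}(Ω₂) = 0.19652 + 0.21622j ; Δ = -0.00778 - 0.00283j
  [+2]  conj(Y_{4,2})(Ω₁) = 0.20957 - 0.30489j ; Y_{4,2}(Ω₂) = -0.04065 + 0.42478j ; Δ = 0.12099 + 0.10141j
  [+3]  conj(Y_{4,3})(Ω₁) = 0.04266 - 0.36013j ; Y_{4,3}(Ω₂) = -0.19099 + 0.14288j ; Δ = 0.04331 + 0.07487j
  [+4]  conj(Y_{4,4})(Ω₁) = -0.05497 - 0.14325j ; Y_{4,4}(Ω₂) = -0.06629 - 0.01280j ; Δ = 0.00181 + 0.01020j
Σ over m = 0.40402 + 0.00000j; ×(4π/9) → 0.56411 + 0.00000j. Real part: 0.564113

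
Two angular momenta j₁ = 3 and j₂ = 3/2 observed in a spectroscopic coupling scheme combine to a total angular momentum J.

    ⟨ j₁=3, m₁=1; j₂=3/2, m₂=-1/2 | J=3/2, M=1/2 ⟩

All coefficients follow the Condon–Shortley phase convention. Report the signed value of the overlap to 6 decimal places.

j₁+j₂−J=3  J+j₁−j₂=3  J−j₁+j₂=0  j₁+j₂+J+1=7
(j₁±m₁, j₂±m₂, J±M) = (4,2,1,2,2,1)
P² = 192/35
sum k=1..1:
  [1] −1/4 = -1/4
S = -1/4
C² = P²·S² = 12/35 ; C = -0.585540

−√(12/35) = -0.585540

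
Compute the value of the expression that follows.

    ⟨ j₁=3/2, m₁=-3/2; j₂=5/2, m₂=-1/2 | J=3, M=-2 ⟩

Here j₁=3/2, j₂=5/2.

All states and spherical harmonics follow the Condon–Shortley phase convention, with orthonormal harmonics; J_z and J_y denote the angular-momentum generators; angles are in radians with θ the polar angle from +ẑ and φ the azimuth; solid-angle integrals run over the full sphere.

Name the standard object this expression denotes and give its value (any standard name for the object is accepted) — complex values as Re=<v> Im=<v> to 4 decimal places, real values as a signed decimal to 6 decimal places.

Clebsch–Gordan coefficient, −√(1/2) ≈ -0.707107

This is a Clebsch–Gordan (vector-coupling) coefficient.
j₁+j₂−J=1  J+j₁−j₂=2  J−j₁+j₂=4  j₁+j₂+J+1=8
(j₁±m₁, j₂±m₂, J±M) = (0,3,2,3,1,5)
P² = 72
sum k=1..1:
  [1] −1/12 = -1/12
S = -1/12
C² = P²·S² = 1/2 ; C = -0.707107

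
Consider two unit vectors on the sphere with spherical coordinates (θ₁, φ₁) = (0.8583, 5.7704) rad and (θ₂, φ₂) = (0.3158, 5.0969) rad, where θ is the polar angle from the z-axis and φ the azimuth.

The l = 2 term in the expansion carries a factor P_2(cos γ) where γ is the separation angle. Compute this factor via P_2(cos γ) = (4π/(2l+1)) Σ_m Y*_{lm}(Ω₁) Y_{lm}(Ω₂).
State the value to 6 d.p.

0.472283

Expand P_2 via completeness: Σ_{m} conj(Y_{2,m}) at Ω₁ times Y_{2,m} at Ω₂ —
  term(m=-2) = +0.001829+0.008036i   from Y*(Ω₁)=+0.114715-0.189126i, Y(Ω₂)=-0.026774+0.025911i
  term(m=-1) = +0.068130+0.054366i   from Y*(Ω₁)=+0.333021-0.187498i, Y(Ω₂)=+0.085551+0.211417i
  term(m=+0) = +0.047997+0.000000i   from Y*(Ω₁)=+0.088962-0.000000i, Y(Ω₂)=+0.539517+0.000000i
  term(m=+1) = +0.068130-0.054366i   from Y*(Ω₁)=-0.333021-0.187498i, Y(Ω₂)=-0.085551+0.211417i
  term(m=+2) = +0.001829-0.008036i   from Y*(Ω₁)=+0.114715+0.189126i, Y(Ω₂)=-0.026774-0.025911i
Accumulated sum +0.187915+0.000000i; after 4π/(2l+1) scaling, +0.472283+0.000000i ⇒ P_2 = 0.472283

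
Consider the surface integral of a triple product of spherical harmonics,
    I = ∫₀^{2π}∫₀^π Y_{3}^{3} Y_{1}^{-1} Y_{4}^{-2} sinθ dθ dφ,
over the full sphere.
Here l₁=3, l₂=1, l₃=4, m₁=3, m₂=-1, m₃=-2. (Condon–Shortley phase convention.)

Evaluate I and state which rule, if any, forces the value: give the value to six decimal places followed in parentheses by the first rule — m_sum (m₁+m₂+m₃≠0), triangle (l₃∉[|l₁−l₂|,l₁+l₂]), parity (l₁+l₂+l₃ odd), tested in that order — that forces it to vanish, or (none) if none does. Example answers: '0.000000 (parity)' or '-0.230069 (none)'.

Checks pass: Σm=0; 8 even; l₃=4∈[2,4].
(2·3+1)(2·1+1)(2·4+1) = 189
Δ: 0! 6! 2! / 9! → 1/252
sum: t=0:+1/36 = 1/36
3j²(3 1 4; 0 0 0) = Δ·Π!·Σ² = 4/63  (sign +1)
sum: t=0:+1/1440 = 1/1440
3j²(3 1 4; 3 -1 -2) = Δ·Π!·Σ² = 1/252  (sign +1)
combine: 4πI² = 189·4/63·1/252 = 1/21
take √, sign +1: I = 0.06155813
No selection rule forces the value: the integral is nonzero (none).

0.061558 (none)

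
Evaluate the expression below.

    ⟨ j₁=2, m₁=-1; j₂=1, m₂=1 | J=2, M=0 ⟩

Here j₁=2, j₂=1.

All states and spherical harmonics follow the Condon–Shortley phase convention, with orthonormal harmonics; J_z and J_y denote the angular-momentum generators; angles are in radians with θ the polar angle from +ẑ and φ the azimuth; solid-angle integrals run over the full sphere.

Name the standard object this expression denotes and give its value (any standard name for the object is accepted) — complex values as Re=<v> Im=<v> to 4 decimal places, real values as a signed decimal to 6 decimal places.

This is a Clebsch–Gordan (vector-coupling) coefficient.
triangle: 1!×3!×1!/6! = 6/720
(j±m)!: 1!×3!×2!×0!×2!×2! = 48
prefactor² = (2J+1)×Δ×N² = 2
  k=1: −1/(1!×0!×2!×1!×1!×0!) = -1/2
Σ = -1/2  ⇒  CG² = 2×(-1/2)² = 1/2
CG = −√(1/2) = -0.707107

Clebsch–Gordan coefficient, −√(1/2) ≈ -0.707107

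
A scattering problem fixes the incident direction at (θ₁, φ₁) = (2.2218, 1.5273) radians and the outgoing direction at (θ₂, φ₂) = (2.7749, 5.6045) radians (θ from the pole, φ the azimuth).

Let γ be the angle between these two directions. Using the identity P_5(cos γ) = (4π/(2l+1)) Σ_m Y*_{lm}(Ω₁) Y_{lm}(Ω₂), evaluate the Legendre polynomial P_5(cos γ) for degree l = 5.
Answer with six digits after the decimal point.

0.275209

Expand P_5 via completeness: Σ_{m} conj(Y_{5,m}) at Ω₁ times Y_{5,m} at Ω₂ —
  [-5]  conj(Y_{5,-5})(Ω₁) = (0.031899, 0.144353) ; Y_{5,-5}(Ω₂) = (-0.002663, -0.000685) ; Δ = (0.000014, -0.000406)
  [-4]  conj(Y_{5,-4})(Ω₁) = (-0.350756, 0.061650) ; Y_{5,-4}(Ω₂) = (0.020608, -0.009373) ; Δ = (-0.006651, 0.004558)
  [-3]  conj(Y_{5,-3})(Ω₁) = (-0.052227, -0.397963) ; Y_{5,-3}(Ω₂) = (-0.048949, 0.097506) ; Δ = (0.041360, 0.014388)
  [-2]  conj(Y_{5,-2})(Ω₁) = (0.065812, -0.005740) ; Y_{5,-2}(Ω₂) = (-0.069540, -0.320863) ; Δ = (-0.006418, -0.020718)
  [-1]  conj(Y_{5,-1})(Ω₁) = (-0.014504, -0.333243) ; Y_{5,-1}(Ω₂) = (0.424374, 0.342253) ; Δ = (0.107899, -0.146384)
  [+0]  conj(Y_{5,0})(Ω₁) = (0.156607, -0.000000) ; Y_{5,0}(Ω₂) = (-0.201159, 0.000000) ; Δ = (-0.031503, 0.000000)
  [+1]  conj(Y_{5,1})(Ω₁) = (0.014504, -0.333243) ; Y_{5,1}(Ω₂) = (-0.424374, 0.342253) ; Δ = (0.107899, 0.146384)
  [+2]  conj(Y_{5,2})(Ω₁) = (0.065812, 0.005740) ; Y_{5,2}(Ω₂) = (-0.069540, 0.320863) ; Δ = (-0.006418, 0.020718)
  [+3]  conj(Y_{5,3})(Ω₁) = (0.052227, -0.397963) ; Y_{5,3}(Ω₂) = (0.048949, 0.097506) ; Δ = (0.041360, -0.014388)
  [+4]  conj(Y_{5,4})(Ω₁) = (-0.350756, -0.061650) ; Y_{5,4}(Ω₂) = (0.020608, 0.009373) ; Δ = (-0.006651, -0.004558)
  [+5]  conj(Y_{5,5})(Ω₁) = (-0.031899, 0.144353) ; Y_{5,5}(Ω₂) = (0.002663, -0.000685) ; Δ = (0.000014, 0.000406)
Accumulated sum (0.240905, 0.000000); after 4π/(2l+1) scaling, (0.275209, 0.000000) ⇒ P_5 = 0.275209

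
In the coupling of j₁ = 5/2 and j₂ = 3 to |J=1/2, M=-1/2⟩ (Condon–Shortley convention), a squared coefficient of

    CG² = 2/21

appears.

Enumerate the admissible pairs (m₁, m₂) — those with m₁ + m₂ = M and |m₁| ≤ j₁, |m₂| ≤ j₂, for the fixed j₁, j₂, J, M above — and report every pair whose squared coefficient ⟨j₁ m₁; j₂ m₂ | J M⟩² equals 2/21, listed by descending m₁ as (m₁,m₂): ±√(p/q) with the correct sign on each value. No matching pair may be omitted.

Admissible pairs with m₁+m₂ = M = -1/2: (-5/2,2), (-3/2,1), (-1/2,0), (1/2,-1), (3/2,-2), (5/2,-3)
  (m₁,m₂)=(5/2,-3): CG² = 2/7, CG = +√(2/7)
  (m₁,m₂)=(3/2,-2): CG² = 5/21, CG = −√(5/21)
  (m₁,m₂)=(1/2,-1): CG² = 4/21, CG = +√(4/21)
  (m₁,m₂)=(-1/2,0): CG² = 1/7, CG = −√(1/7)
  (m₁,m₂)=(-3/2,1): CG² = 2/21, CG = +√(2/21)   ← matches the target
  (m₁,m₂)=(-5/2,2): CG² = 1/21, CG = −√(1/21)
Pairs with CG² = 2/21: (-3/2,1): +√(2/21)

(-3/2,1): +√(2/21)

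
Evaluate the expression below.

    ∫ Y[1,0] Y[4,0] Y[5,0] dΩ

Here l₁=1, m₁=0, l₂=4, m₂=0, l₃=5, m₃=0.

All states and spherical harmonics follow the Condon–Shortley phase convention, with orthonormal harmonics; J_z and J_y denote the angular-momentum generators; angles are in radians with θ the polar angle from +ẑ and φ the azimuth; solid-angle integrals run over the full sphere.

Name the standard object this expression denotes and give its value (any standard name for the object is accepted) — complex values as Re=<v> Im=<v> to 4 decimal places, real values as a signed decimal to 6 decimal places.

This is a Gaunt coefficient — the integral of a triple product of spherical harmonics over the sphere.
m-sum 0 ✓  L=10 even ✓  3≤5≤5 ✓
Π(2lᵢ+1) = 3×9×11 = 297
triangle coeff Δ(1,4,5) = 1/495
Σ_t [0,0]: t=0:+1/576 = 1/576
(3j)²=5/99 [(1 4 5; 0 0 0)], sign=-1
(m-triple is (0,0,0) — same symbol as above.)
⇒ 4πI² = 25/33
I = (+1)√(25/33/(4π)) = 0.24553200

Gaunt coefficient, +0.245532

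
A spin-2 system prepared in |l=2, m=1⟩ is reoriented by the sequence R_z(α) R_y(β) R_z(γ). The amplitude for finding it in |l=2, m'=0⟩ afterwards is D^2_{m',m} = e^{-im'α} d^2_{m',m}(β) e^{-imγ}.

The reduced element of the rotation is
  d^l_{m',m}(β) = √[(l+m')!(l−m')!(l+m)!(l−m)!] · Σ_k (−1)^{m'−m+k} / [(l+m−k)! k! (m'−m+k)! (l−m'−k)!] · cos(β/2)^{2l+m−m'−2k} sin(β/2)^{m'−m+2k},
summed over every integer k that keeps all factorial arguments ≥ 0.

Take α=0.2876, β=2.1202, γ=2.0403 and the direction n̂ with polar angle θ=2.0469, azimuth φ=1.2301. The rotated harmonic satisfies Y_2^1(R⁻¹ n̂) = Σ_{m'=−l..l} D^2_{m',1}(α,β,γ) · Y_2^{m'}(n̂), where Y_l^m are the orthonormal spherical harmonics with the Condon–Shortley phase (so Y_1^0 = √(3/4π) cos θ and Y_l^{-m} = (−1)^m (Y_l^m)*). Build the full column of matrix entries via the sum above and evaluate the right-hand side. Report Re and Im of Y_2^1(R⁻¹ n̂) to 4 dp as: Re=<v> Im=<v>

Need the full column D^2_{m',1} for m'=−2..2 at α=0.2876, β=2.1202, γ=2.0403.
cos(β/2)=0.488785, sin(β/2)=0.872404
d^2_{-2,1}: single k=3 term ⇒ +0.649084;  D = +0.068478-0.645462i
d^2_{-1,1}: k∈[2..3] ⇒ +0.545497 -0.579257 = -0.033760;  D = +0.006107+0.033203i
d^2_{0,1}: k∈[1..2] ⇒ +0.249544 -0.794963 = -0.545419;  D = +0.246771+0.486401i
d^2_{1,1}: k∈[0..1] ⇒ +0.057078 -0.545497 = -0.488419;  D = +0.335455+0.354997i
d^2_{2,1}: single k=0 term ⇒ -0.203752;  D = +0.176199+0.102316i
Y_2^{m'}(θ=2.0469,φ=1.2301) and Σ D·Y over m':
  (+0.0685-0.6455i)·(-0.2370-0.1922i)  (+0.0061+0.0332i)·(-0.1052+0.2966i)  (+0.2468+0.4864i)·(-0.1166+0.0000i)  (+0.3355+0.3550i)·(+0.1052+0.2966i)  (+0.1762+0.1023i)·(-0.2370+0.1922i)
Y_2^1(R⁻¹ n̂) = -0.311003+0.227842i

Re=-0.3110 Im=0.2278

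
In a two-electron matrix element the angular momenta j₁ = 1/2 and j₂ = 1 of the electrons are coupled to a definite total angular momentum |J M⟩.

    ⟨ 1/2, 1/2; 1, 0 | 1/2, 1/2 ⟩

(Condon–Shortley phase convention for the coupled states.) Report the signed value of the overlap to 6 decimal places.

triangle: 1!*0!*1!/3! = 1/6
(j±m)!: 1!*0!*1!*1!*1!*0! = 1
prefactor² = (2J+1)*Δ*N² = 1/3
  k=0: +1/(0!*1!*0!*1!*0!*0!) = 1
Σ = 1  ⇒  CG² = 1/3*1² = 1/3
CG = +√(1/3) = +0.577350

+0.577350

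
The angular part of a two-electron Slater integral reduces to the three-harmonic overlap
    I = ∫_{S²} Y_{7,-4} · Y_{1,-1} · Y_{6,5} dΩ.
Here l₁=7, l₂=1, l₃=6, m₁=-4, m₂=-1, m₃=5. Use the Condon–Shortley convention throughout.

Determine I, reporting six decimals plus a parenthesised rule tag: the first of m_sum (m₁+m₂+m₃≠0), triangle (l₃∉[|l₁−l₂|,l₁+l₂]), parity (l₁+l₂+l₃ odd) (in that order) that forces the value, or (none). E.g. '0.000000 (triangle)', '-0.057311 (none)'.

0.060604 (none)

Checks pass: Σm=0; 14 even; l₃=6∈[6,8].
(2·7+1)(2·1+1)(2·6+1) = 585
Δ: 2! 12! 0! / 15! → 1/1365
sum: t=1:−1/518400 = -1/518400
3j²(7 1 6; 0 0 0) = Δ·Π!·Σ² = 7/195  (sign -1)
sum: t=0:+1/79833600 = 1/79833600
3j²(7 1 6; -4 -1 5) = Δ·Π!·Σ² = 1/455  (sign -1)
combine: 4πI² = 585·7/195·1/455 = 3/65
take √, sign +1: I = 0.06060368
No selection rule forces the value: the integral is nonzero (none).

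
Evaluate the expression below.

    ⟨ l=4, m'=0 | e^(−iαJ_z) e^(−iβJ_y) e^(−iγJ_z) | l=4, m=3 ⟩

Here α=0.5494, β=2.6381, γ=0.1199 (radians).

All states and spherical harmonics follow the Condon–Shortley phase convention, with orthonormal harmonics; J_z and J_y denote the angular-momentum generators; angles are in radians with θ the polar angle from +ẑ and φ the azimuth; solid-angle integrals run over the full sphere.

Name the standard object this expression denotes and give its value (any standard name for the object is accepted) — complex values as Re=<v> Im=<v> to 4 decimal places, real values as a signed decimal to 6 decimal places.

Wigner D-matrix element, Re=-0.1362 Im=0.0512

This is a Wigner D-matrix element — the rotation-matrix element ⟨l m'| R(α,β,γ) |l m⟩ in the angular-momentum basis.
D^4_{0,3}(0.5494,2.6381,0.1199) = e^{-i·0·0.5494}·d^4_{0,3}(2.6381)·e^{-i·3·0.1199}. Compute d first:
With c≡cos(β/2)=0.249096 and s≡sin(β/2)=0.968479, N=[24·24·5040·1]^{1/2}=1703.830978
The bounds max(0,m−m')=3 and min(l+m,l−m')=4 give 2 terms
  k=3: (−1)^0·1703.8310/(144)·0.2491^5·0.9685^3 = +0.010308
  k=4: (−1)^1·1703.8310/(144)·0.2491^3·0.9685^5 = -0.155816
d^4_{0,3}(2.6381) = +0.010308 -0.155816 = -0.145509
D = (+1.000000+0.000000i)·(-0.145509)·(+0.936002-0.351993i) = -0.136196+0.051218i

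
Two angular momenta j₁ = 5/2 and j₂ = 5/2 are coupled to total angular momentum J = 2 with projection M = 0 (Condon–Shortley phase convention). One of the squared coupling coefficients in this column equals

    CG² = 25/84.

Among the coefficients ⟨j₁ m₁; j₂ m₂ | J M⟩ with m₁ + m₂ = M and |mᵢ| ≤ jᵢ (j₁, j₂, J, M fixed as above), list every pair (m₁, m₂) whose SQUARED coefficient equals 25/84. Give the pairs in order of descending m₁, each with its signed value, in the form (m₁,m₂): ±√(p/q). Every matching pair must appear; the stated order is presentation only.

Admissible pairs with m₁+m₂ = M = 0: (-5/2,5/2), (-3/2,3/2), (-1/2,1/2), (1/2,-1/2), (3/2,-3/2), (5/2,-5/2)
  (m₁,m₂)=(5/2,-5/2): CG² = 25/84, CG = +√(25/84)   ← matches the target
  (m₁,m₂)=(3/2,-3/2): CG² = 1/84, CG = +√(1/84)
  (m₁,m₂)=(1/2,-1/2): CG² = 4/21, CG = −√(4/21)
  (m₁,m₂)=(-1/2,1/2): CG² = 4/21, CG = +√(4/21)
  (m₁,m₂)=(-3/2,3/2): CG² = 1/84, CG = −√(1/84)
  (m₁,m₂)=(-5/2,5/2): CG² = 25/84, CG = −√(25/84)   ← matches the target
Pairs with CG² = 25/84: (5/2,-5/2): +√(25/84); (-5/2,5/2): −√(25/84)

(5/2,-5/2): +√(25/84); (-5/2,5/2): −√(25/84)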